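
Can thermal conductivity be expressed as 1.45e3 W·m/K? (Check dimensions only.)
No

thermal conductivity has SI base units: kg * m / (s^3 * K)
W·m/K does NOT reduce to kg * m / (s^3 * K); a valid unit for thermal conductivity would be e.g. W/(m·K).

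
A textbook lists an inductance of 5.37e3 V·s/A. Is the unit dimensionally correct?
Yes

inductance has SI base units: kg * m^2 / (A^2 * s^2)
V·s/A reduces to the same SI base units, so it is a valid unit for inductance.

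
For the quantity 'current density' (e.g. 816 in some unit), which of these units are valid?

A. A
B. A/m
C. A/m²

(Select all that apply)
C

current density has SI base units: A / m^2

Checking each option against A / m^2:
  A. A: ✗ does not match
  B. A/m: ✗ does not match
  C. A/m²: ✓ matches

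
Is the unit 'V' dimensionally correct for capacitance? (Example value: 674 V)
No

capacitance has SI base units: A^2 * s^4 / (kg * m^2)
V does NOT reduce to A^2 * s^4 / (kg * m^2); a valid unit for capacitance would be e.g. F.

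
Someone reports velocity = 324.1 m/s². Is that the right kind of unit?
No

velocity has SI base units: m / s
m/s² does NOT reduce to m / s; a valid unit for velocity would be e.g. m/s.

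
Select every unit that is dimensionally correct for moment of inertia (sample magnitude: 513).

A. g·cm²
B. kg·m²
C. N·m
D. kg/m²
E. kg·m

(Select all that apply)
A, B

moment of inertia has SI base units: kg * m^2

Checking each option against kg * m^2:
  A. g·cm²: ✓ matches
  B. kg·m²: ✓ matches
  C. N·m: ✗ does not match
  D. kg/m²: ✗ does not match
  E. kg·m: ✗ does not match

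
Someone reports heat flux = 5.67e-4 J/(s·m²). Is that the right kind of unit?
Yes

heat flux has SI base units: kg / s^3
J/(s·m²) reduces to the same SI base units, so it is a valid unit for heat flux.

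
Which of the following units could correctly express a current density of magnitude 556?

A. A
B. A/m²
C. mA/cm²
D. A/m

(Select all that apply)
B, C

current density has SI base units: A / m^2

Checking each option against A / m^2:
  A. A: ✗ does not match
  B. A/m²: ✓ matches
  C. mA/cm²: ✓ matches
  D. A/m: ✗ does not match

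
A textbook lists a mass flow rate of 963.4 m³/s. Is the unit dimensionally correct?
No

mass flow rate has SI base units: kg / s
m³/s does NOT reduce to kg / s; a valid unit for mass flow rate would be e.g. kg/s.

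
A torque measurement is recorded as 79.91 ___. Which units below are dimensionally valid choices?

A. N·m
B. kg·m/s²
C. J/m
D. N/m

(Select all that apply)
A

torque has SI base units: kg * m^2 / s^2

Checking each option against kg * m^2 / s^2:
  A. N·m: ✓ matches
  B. kg·m/s²: ✗ does not match
  C. J/m: ✗ does not match
  D. N/m: ✗ does not match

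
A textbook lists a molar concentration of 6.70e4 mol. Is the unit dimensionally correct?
No

molar concentration has SI base units: mol / m^3
mol does NOT reduce to mol / m^3; a valid unit for molar concentration would be e.g. mol/m³.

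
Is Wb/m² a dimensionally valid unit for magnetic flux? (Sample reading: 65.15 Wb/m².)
No

magnetic flux has SI base units: kg * m^2 / (A * s^2)
Wb/m² does NOT reduce to kg * m^2 / (A * s^2); a valid unit for magnetic flux would be e.g. Wb.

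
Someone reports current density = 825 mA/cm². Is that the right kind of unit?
Yes

current density has SI base units: A / m^2
mA/cm² reduces to the same SI base units, so it is a valid unit for current density.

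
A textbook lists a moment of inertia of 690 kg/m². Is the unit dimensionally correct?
No

moment of inertia has SI base units: kg * m^2
kg/m² does NOT reduce to kg * m^2; a valid unit for moment of inertia would be e.g. kg·m².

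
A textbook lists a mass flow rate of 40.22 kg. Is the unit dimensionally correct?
No

mass flow rate has SI base units: kg / s
kg does NOT reduce to kg / s; a valid unit for mass flow rate would be e.g. kg/s.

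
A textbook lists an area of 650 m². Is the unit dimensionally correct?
Yes

area has SI base units: m^2
m² reduces to the same SI base units, so it is a valid unit for area.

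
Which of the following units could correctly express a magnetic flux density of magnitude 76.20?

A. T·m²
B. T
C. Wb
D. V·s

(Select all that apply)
B

magnetic flux density has SI base units: kg / (A * s^2)

Checking each option against kg / (A * s^2):
  A. T·m²: ✗ does not match
  B. T: ✓ matches
  C. Wb: ✗ does not match
  D. V·s: ✗ does not match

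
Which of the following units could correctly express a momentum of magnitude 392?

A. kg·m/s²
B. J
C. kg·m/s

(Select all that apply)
C

momentum has SI base units: kg * m / s

Checking each option against kg * m / s:
  A. kg·m/s²: ✗ does not match
  B. J: ✗ does not match
  C. kg·m/s: ✓ matches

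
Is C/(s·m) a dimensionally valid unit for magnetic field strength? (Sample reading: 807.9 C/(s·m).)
Yes

magnetic field strength has SI base units: A / m
C/(s·m) reduces to the same SI base units, so it is a valid unit for magnetic field strength.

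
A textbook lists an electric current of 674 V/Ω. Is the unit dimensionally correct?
Yes

electric current has SI base units: A
V/Ω reduces to the same SI base units, so it is a valid unit for electric current.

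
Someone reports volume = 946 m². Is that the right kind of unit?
No

volume has SI base units: m^3
m² does NOT reduce to m^3; a valid unit for volume would be e.g. m³.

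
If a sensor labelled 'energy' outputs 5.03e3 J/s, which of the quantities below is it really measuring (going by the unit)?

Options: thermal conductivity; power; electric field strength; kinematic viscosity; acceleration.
power

energy should have units dimensionally equivalent to kg * m^2 / s^2 (e.g. J).
The given unit 'J/s' reduces to kg * m^2 / s^3. Of the listed options, that is the dimensionality of power.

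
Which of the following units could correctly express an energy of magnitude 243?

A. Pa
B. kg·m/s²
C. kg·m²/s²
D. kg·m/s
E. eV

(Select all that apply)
C, E

energy has SI base units: kg * m^2 / s^2

Checking each option against kg * m^2 / s^2:
  A. Pa: ✗ does not match
  B. kg·m/s²: ✗ does not match
  C. kg·m²/s²: ✓ matches
  D. kg·m/s: ✗ does not match
  E. eV: ✓ matches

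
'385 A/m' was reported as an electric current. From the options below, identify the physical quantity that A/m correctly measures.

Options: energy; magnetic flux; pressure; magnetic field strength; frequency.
magnetic field strength

electric current should have units dimensionally equivalent to A (e.g. A).
The given unit 'A/m' reduces to A / m. Of the listed options, that is the dimensionality of magnetic field strength.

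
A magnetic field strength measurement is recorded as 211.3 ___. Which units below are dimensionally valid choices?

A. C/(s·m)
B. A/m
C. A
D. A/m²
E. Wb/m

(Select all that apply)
A, B

magnetic field strength has SI base units: A / m

Checking each option against A / m:
  A. C/(s·m): ✓ matches
  B. A/m: ✓ matches
  C. A: ✗ does not match
  D. A/m²: ✗ does not match
  E. Wb/m: ✗ does not match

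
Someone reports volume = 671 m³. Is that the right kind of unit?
Yes

volume has SI base units: m^3
m³ reduces to the same SI base units, so it is a valid unit for volume.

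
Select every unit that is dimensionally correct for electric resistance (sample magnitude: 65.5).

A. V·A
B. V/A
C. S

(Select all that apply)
B

electric resistance has SI base units: kg * m^2 / (A^2 * s^3)

Checking each option against kg * m^2 / (A^2 * s^3):
  A. V·A: ✗ does not match
  B. V/A: ✓ matches
  C. S: ✗ does not match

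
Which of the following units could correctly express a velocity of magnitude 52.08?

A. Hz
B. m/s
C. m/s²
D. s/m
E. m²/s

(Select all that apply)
B

velocity has SI base units: m / s

Checking each option against m / s:
  A. Hz: ✗ does not match
  B. m/s: ✓ matches
  C. m/s²: ✗ does not match
  D. s/m: ✗ does not match
  E. m²/s: ✗ does not match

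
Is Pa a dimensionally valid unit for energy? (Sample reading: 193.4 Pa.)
No

energy has SI base units: kg * m^2 / s^2
Pa does NOT reduce to kg * m^2 / s^2; a valid unit for energy would be e.g. J.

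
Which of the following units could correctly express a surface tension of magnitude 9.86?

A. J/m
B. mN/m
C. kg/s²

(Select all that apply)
B, C

surface tension has SI base units: kg / s^2

Checking each option against kg / s^2:
  A. J/m: ✗ does not match
  B. mN/m: ✓ matches
  C. kg/s²: ✓ matches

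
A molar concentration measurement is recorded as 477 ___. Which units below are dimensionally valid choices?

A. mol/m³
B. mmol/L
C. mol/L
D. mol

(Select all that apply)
A, B, C

molar concentration has SI base units: mol / m^3

Checking each option against mol / m^3:
  A. mol/m³: ✓ matches
  B. mmol/L: ✓ matches
  C. mol/L: ✓ matches
  D. mol: ✗ does not match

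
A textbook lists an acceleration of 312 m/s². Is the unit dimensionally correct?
Yes

acceleration has SI base units: m / s^2
m/s² reduces to the same SI base units, so it is a valid unit for acceleration.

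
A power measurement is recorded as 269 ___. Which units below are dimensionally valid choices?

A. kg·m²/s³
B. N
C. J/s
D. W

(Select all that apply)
A, C, D

power has SI base units: kg * m^2 / s^3

Checking each option against kg * m^2 / s^3:
  A. kg·m²/s³: ✓ matches
  B. N: ✗ does not match
  C. J/s: ✓ matches
  D. W: ✓ matches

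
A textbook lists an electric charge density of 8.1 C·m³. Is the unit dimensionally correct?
No

electric charge density has SI base units: A * s / m^3
C·m³ does NOT reduce to A * s / m^3; a valid unit for electric charge density would be e.g. C/m³.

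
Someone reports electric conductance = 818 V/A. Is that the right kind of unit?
No

electric conductance has SI base units: A^2 * s^3 / (kg * m^2)
V/A does NOT reduce to A^2 * s^3 / (kg * m^2); a valid unit for electric conductance would be e.g. S.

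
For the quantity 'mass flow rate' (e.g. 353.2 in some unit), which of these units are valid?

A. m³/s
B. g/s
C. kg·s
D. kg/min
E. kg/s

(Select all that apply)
B, D, E

mass flow rate has SI base units: kg / s

Checking each option against kg / s:
  A. m³/s: ✗ does not match
  B. g/s: ✓ matches
  C. kg·s: ✗ does not match
  D. kg/min: ✓ matches
  E. kg/s: ✓ matches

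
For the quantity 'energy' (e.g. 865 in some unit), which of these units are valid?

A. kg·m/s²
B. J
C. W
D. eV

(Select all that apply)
B, D

energy has SI base units: kg * m^2 / s^2

Checking each option against kg * m^2 / s^2:
  A. kg·m/s²: ✗ does not match
  B. J: ✓ matches
  C. W: ✗ does not match
  D. eV: ✓ matches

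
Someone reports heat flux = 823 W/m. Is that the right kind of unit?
No

heat flux has SI base units: kg / s^3
W/m does NOT reduce to kg / s^3; a valid unit for heat flux would be e.g. W/m².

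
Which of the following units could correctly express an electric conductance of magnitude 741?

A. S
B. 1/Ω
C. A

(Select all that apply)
A, B

electric conductance has SI base units: A^2 * s^3 / (kg * m^2)

Checking each option against A^2 * s^3 / (kg * m^2):
  A. S: ✓ matches
  B. 1/Ω: ✓ matches
  C. A: ✗ does not match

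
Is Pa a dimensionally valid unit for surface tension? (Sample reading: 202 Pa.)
No

surface tension has SI base units: kg / s^2
Pa does NOT reduce to kg / s^2; a valid unit for surface tension would be e.g. N/m.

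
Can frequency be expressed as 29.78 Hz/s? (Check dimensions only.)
No

frequency has SI base units: 1 / s
Hz/s does NOT reduce to 1 / s; a valid unit for frequency would be e.g. Hz.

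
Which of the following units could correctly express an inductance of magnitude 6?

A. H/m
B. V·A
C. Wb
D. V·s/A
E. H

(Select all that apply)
D, E

inductance has SI base units: kg * m^2 / (A^2 * s^2)

Checking each option against kg * m^2 / (A^2 * s^2):
  A. H/m: ✗ does not match
  B. V·A: ✗ does not match
  C. Wb: ✗ does not match
  D. V·s/A: ✓ matches
  E. H: ✓ matches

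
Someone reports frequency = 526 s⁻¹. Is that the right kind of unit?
Yes

frequency has SI base units: 1 / s
s⁻¹ reduces to the same SI base units, so it is a valid unit for frequency.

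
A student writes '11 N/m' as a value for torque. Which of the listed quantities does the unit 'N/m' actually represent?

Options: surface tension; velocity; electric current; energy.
surface tension

torque should have units dimensionally equivalent to kg * m^2 / s^2 (e.g. N·m).
The given unit 'N/m' reduces to kg / s^2. Of the listed options, that is the dimensionality of surface tension.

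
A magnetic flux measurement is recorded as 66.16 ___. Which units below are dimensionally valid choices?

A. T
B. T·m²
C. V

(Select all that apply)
B

magnetic flux has SI base units: kg * m^2 / (A * s^2)

Checking each option against kg * m^2 / (A * s^2):
  A. T: ✗ does not match
  B. T·m²: ✓ matches
  C. V: ✗ does not match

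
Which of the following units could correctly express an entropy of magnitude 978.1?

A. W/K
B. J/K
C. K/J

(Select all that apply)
B

entropy has SI base units: kg * m^2 / (s^2 * K)

Checking each option against kg * m^2 / (s^2 * K):
  A. W/K: ✗ does not match
  B. J/K: ✓ matches
  C. K/J: ✗ does not match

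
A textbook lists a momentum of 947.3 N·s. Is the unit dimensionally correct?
Yes

momentum has SI base units: kg * m / s
N·s reduces to the same SI base units, so it is a valid unit for momentum.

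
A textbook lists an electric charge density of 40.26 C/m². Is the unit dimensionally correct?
No

electric charge density has SI base units: A * s / m^3
C/m² does NOT reduce to A * s / m^3; a valid unit for electric charge density would be e.g. C/m³.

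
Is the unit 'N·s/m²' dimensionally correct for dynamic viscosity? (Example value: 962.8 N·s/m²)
Yes

dynamic viscosity has SI base units: kg / (m * s)
N·s/m² reduces to the same SI base units, so it is a valid unit for dynamic viscosity.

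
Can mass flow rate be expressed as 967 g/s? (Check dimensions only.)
Yes

mass flow rate has SI base units: kg / s
g/s reduces to the same SI base units, so it is a valid unit for mass flow rate.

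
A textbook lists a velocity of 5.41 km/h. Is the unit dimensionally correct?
Yes

velocity has SI base units: m / s
km/h reduces to the same SI base units, so it is a valid unit for velocity.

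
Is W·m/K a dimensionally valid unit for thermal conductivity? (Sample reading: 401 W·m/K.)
No

thermal conductivity has SI base units: kg * m / (s^3 * K)
W·m/K does NOT reduce to kg * m / (s^3 * K); a valid unit for thermal conductivity would be e.g. W/(m·K).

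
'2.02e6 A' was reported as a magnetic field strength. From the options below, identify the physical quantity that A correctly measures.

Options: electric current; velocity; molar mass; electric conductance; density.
electric current

magnetic field strength should have units dimensionally equivalent to A / m (e.g. A/m).
The given unit 'A' reduces to A. Of the listed options, that is the dimensionality of electric current.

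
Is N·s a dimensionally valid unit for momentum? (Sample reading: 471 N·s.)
Yes

momentum has SI base units: kg * m / s
N·s reduces to the same SI base units, so it is a valid unit for momentum.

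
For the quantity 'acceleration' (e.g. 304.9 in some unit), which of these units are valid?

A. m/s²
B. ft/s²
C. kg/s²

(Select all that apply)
A, B

acceleration has SI base units: m / s^2

Checking each option against m / s^2:
  A. m/s²: ✓ matches
  B. ft/s²: ✓ matches
  C. kg/s²: ✗ does not match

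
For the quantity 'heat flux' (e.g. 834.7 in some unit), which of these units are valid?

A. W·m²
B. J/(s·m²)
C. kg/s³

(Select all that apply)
B, C

heat flux has SI base units: kg / s^3

Checking each option against kg / s^3:
  A. W·m²: ✗ does not match
  B. J/(s·m²): ✓ matches
  C. kg/s³: ✓ matches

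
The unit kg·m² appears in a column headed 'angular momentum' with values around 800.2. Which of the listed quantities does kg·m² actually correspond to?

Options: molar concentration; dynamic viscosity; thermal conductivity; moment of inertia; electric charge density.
moment of inertia

angular momentum should have units dimensionally equivalent to kg * m^2 / s (e.g. kg·m²/s).
The given unit 'kg·m²' reduces to kg * m^2. Of the listed options, that is the dimensionality of moment of inertia.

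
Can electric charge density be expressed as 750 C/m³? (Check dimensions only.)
Yes

electric charge density has SI base units: A * s / m^3
C/m³ reduces to the same SI base units, so it is a valid unit for electric charge density.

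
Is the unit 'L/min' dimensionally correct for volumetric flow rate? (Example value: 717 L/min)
Yes

volumetric flow rate has SI base units: m^3 / s
L/min reduces to the same SI base units, so it is a valid unit for volumetric flow rate.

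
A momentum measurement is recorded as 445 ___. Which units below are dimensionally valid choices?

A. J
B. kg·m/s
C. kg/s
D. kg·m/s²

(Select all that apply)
B

momentum has SI base units: kg * m / s

Checking each option against kg * m / s:
  A. J: ✗ does not match
  B. kg·m/s: ✓ matches
  C. kg/s: ✗ does not match
  D. kg·m/s²: ✗ does not match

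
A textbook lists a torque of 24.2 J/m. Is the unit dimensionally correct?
No

torque has SI base units: kg * m^2 / s^2
J/m does NOT reduce to kg * m^2 / s^2; a valid unit for torque would be e.g. N·m.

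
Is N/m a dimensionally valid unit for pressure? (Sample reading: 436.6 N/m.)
No

pressure has SI base units: kg / (m * s^2)
N/m does NOT reduce to kg / (m * s^2); a valid unit for pressure would be e.g. Pa.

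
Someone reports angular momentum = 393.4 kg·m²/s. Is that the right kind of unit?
Yes

angular momentum has SI base units: kg * m^2 / s
kg·m²/s reduces to the same SI base units, so it is a valid unit for angular momentum.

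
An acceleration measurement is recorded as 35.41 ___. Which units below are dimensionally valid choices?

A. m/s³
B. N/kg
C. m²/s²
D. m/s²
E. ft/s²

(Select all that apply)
B, D, E

acceleration has SI base units: m / s^2

Checking each option against m / s^2:
  A. m/s³: ✗ does not match
  B. N/kg: ✓ matches
  C. m²/s²: ✗ does not match
  D. m/s²: ✓ matches
  E. ft/s²: ✓ matches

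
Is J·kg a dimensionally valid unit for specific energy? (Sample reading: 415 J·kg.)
No

specific energy has SI base units: m^2 / s^2
J·kg does NOT reduce to m^2 / s^2; a valid unit for specific energy would be e.g. J/kg.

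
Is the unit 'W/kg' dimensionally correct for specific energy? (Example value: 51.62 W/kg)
No

specific energy has SI base units: m^2 / s^2
W/kg does NOT reduce to m^2 / s^2; a valid unit for specific energy would be e.g. J/kg.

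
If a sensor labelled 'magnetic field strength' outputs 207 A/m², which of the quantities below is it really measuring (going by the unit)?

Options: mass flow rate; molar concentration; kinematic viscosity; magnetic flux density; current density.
current density

magnetic field strength should have units dimensionally equivalent to A / m (e.g. A/m).
The given unit 'A/m²' reduces to A / m^2. Of the listed options, that is the dimensionality of current density.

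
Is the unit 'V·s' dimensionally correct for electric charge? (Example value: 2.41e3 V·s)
No

electric charge has SI base units: A * s
V·s does NOT reduce to A * s; a valid unit for electric charge would be e.g. C.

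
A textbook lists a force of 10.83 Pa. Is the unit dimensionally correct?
No

force has SI base units: kg * m / s^2
Pa does NOT reduce to kg * m / s^2; a valid unit for force would be e.g. N.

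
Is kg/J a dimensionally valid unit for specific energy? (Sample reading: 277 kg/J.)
No

specific energy has SI base units: m^2 / s^2
kg/J does NOT reduce to m^2 / s^2; a valid unit for specific energy would be e.g. J/kg.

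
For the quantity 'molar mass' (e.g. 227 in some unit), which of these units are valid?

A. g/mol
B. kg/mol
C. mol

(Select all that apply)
A, B

molar mass has SI base units: kg / mol

Checking each option against kg / mol:
  A. g/mol: ✓ matches
  B. kg/mol: ✓ matches
  C. mol: ✗ does not match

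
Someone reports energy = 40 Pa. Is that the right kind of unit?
No

energy has SI base units: kg * m^2 / s^2
Pa does NOT reduce to kg * m^2 / s^2; a valid unit for energy would be e.g. J.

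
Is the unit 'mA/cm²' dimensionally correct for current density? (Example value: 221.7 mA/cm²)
Yes

current density has SI base units: A / m^2
mA/cm² reduces to the same SI base units, so it is a valid unit for current density.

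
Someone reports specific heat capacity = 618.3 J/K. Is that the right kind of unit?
No

specific heat capacity has SI base units: m^2 / (s^2 * K)
J/K does NOT reduce to m^2 / (s^2 * K); a valid unit for specific heat capacity would be e.g. J/(kg·K).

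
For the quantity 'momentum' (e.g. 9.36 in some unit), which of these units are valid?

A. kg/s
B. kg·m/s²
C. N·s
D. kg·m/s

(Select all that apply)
C, D

momentum has SI base units: kg * m / s

Checking each option against kg * m / s:
  A. kg/s: ✗ does not match
  B. kg·m/s²: ✗ does not match
  C. N·s: ✓ matches
  D. kg·m/s: ✓ matches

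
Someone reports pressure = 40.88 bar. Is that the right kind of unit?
Yes

pressure has SI base units: kg / (m * s^2)
bar reduces to the same SI base units, so it is a valid unit for pressure.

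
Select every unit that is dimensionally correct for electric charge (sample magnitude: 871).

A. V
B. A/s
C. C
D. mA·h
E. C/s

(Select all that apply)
C, D

electric charge has SI base units: A * s

Checking each option against A * s:
  A. V: ✗ does not match
  B. A/s: ✗ does not match
  C. C: ✓ matches
  D. mA·h: ✓ matches
  E. C/s: ✗ does not match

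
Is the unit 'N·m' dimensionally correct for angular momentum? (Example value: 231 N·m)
No

angular momentum has SI base units: kg * m^2 / s
N·m does NOT reduce to kg * m^2 / s; a valid unit for angular momentum would be e.g. kg·m²/s.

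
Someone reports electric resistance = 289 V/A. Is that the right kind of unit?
Yes

electric resistance has SI base units: kg * m^2 / (A^2 * s^3)
V/A reduces to the same SI base units, so it is a valid unit for electric resistance.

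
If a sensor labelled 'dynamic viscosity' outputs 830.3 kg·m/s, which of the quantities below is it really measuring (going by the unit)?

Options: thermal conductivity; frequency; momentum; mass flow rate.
momentum

dynamic viscosity should have units dimensionally equivalent to kg / (m * s) (e.g. Pa·s).
The given unit 'kg·m/s' reduces to kg * m / s. Of the listed options, that is the dimensionality of momentum.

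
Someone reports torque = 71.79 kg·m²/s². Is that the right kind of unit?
Yes

torque has SI base units: kg * m^2 / s^2
kg·m²/s² reduces to the same SI base units, so it is a valid unit for torque.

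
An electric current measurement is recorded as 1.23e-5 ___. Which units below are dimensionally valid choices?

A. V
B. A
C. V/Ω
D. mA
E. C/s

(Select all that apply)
B, C, D, E

electric current has SI base units: A

Checking each option against A:
  A. V: ✗ does not match
  B. A: ✓ matches
  C. V/Ω: ✓ matches
  D. mA: ✓ matches
  E. C/s: ✓ matches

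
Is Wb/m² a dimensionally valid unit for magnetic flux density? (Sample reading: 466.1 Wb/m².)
Yes

magnetic flux density has SI base units: kg / (A * s^2)
Wb/m² reduces to the same SI base units, so it is a valid unit for magnetic flux density.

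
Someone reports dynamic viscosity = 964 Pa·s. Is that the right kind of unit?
Yes

dynamic viscosity has SI base units: kg / (m * s)
Pa·s reduces to the same SI base units, so it is a valid unit for dynamic viscosity.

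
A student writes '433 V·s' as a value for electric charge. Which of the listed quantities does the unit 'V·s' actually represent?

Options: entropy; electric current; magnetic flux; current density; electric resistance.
magnetic flux

electric charge should have units dimensionally equivalent to A * s (e.g. C).
The given unit 'V·s' reduces to kg * m^2 / (A * s^2). Of the listed options, that is the dimensionality of magnetic flux.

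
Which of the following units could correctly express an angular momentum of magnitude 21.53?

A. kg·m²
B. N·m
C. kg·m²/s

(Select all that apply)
C

angular momentum has SI base units: kg * m^2 / s

Checking each option against kg * m^2 / s:
  A. kg·m²: ✗ does not match
  B. N·m: ✗ does not match
  C. kg·m²/s: ✓ matches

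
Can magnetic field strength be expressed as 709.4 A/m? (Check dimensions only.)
Yes

magnetic field strength has SI base units: A / m
A/m reduces to the same SI base units, so it is a valid unit for magnetic field strength.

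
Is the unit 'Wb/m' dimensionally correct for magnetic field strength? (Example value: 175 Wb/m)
No

magnetic field strength has SI base units: A / m
Wb/m does NOT reduce to A / m; a valid unit for magnetic field strength would be e.g. A/m.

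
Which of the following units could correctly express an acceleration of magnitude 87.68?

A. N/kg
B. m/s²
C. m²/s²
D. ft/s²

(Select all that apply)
A, B, D

acceleration has SI base units: m / s^2

Checking each option against m / s^2:
  A. N/kg: ✓ matches
  B. m/s²: ✓ matches
  C. m²/s²: ✗ does not match
  D. ft/s²: ✓ matches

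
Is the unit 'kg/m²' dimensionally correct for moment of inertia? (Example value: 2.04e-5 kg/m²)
No

moment of inertia has SI base units: kg * m^2
kg/m² does NOT reduce to kg * m^2; a valid unit for moment of inertia would be e.g. kg·m².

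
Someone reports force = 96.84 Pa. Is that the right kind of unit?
No

force has SI base units: kg * m / s^2
Pa does NOT reduce to kg * m / s^2; a valid unit for force would be e.g. N.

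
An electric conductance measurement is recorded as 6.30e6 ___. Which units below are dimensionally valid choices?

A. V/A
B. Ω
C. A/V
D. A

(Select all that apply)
C

electric conductance has SI base units: A^2 * s^3 / (kg * m^2)

Checking each option against A^2 * s^3 / (kg * m^2):
  A. V/A: ✗ does not match
  B. Ω: ✗ does not match
  C. A/V: ✓ matches
  D. A: ✗ does not match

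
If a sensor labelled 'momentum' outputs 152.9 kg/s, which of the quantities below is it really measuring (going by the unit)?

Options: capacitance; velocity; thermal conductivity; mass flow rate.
mass flow rate

momentum should have units dimensionally equivalent to kg * m / s (e.g. kg·m/s).
The given unit 'kg/s' reduces to kg / s. Of the listed options, that is the dimensionality of mass flow rate.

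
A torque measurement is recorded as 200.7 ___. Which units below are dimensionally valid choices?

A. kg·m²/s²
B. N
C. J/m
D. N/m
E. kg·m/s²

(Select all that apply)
A

torque has SI base units: kg * m^2 / s^2

Checking each option against kg * m^2 / s^2:
  A. kg·m²/s²: ✓ matches
  B. N: ✗ does not match
  C. J/m: ✗ does not match
  D. N/m: ✗ does not match
  E. kg·m/s²: ✗ does not match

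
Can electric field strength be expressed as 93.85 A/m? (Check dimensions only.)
No

electric field strength has SI base units: kg * m / (A * s^3)
A/m does NOT reduce to kg * m / (A * s^3); a valid unit for electric field strength would be e.g. V/m.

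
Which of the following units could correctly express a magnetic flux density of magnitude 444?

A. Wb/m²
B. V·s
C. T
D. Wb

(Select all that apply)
A, C

magnetic flux density has SI base units: kg / (A * s^2)

Checking each option against kg / (A * s^2):
  A. Wb/m²: ✓ matches
  B. V·s: ✗ does not match
  C. T: ✓ matches
  D. Wb: ✗ does not match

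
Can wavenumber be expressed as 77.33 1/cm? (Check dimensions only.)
Yes

wavenumber has SI base units: 1 / m
1/cm reduces to the same SI base units, so it is a valid unit for wavenumber.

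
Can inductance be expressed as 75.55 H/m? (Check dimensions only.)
No

inductance has SI base units: kg * m^2 / (A^2 * s^2)
H/m does NOT reduce to kg * m^2 / (A^2 * s^2); a valid unit for inductance would be e.g. H.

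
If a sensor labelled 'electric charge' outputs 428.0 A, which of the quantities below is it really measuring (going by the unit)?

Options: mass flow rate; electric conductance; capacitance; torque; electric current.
electric current

electric charge should have units dimensionally equivalent to A * s (e.g. C).
The given unit 'A' reduces to A. Of the listed options, that is the dimensionality of electric current.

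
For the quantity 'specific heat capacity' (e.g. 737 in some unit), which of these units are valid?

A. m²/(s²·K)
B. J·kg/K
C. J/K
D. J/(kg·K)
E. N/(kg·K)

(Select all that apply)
A, D

specific heat capacity has SI base units: m^2 / (s^2 * K)

Checking each option against m^2 / (s^2 * K):
  A. m²/(s²·K): ✓ matches
  B. J·kg/K: ✗ does not match
  C. J/K: ✗ does not match
  D. J/(kg·K): ✓ matches
  E. N/(kg·K): ✗ does not match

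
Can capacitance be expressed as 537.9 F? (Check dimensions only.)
Yes

capacitance has SI base units: A^2 * s^4 / (kg * m^2)
F reduces to the same SI base units, so it is a valid unit for capacitance.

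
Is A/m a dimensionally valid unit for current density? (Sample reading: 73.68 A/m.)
No

current density has SI base units: A / m^2
A/m does NOT reduce to A / m^2; a valid unit for current density would be e.g. A/m².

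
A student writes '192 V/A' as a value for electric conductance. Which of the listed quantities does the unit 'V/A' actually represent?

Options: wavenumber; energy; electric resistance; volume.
electric resistance

electric conductance should have units dimensionally equivalent to A^2 * s^3 / (kg * m^2) (e.g. S).
The given unit 'V/A' reduces to kg * m^2 / (A^2 * s^3). Of the listed options, that is the dimensionality of electric resistance.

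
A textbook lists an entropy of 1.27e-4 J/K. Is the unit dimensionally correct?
Yes

entropy has SI base units: kg * m^2 / (s^2 * K)
J/K reduces to the same SI base units, so it is a valid unit for entropy.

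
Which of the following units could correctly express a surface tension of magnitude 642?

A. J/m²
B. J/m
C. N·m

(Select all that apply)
A

surface tension has SI base units: kg / s^2

Checking each option against kg / s^2:
  A. J/m²: ✓ matches
  B. J/m: ✗ does not match
  C. N·m: ✗ does not match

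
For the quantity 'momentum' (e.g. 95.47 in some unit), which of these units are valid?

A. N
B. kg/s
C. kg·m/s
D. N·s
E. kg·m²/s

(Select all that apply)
C, D

momentum has SI base units: kg * m / s

Checking each option against kg * m / s:
  A. N: ✗ does not match
  B. kg/s: ✗ does not match
  C. kg·m/s: ✓ matches
  D. N·s: ✓ matches
  E. kg·m²/s: ✗ does not match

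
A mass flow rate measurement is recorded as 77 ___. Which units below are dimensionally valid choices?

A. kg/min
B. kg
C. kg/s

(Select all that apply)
A, C

mass flow rate has SI base units: kg / s

Checking each option against kg / s:
  A. kg/min: ✓ matches
  B. kg: ✗ does not match
  C. kg/s: ✓ matches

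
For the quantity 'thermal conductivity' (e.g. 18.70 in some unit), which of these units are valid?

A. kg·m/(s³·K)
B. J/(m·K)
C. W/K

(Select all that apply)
A

thermal conductivity has SI base units: kg * m / (s^3 * K)

Checking each option against kg * m / (s^3 * K):
  A. kg·m/(s³·K): ✓ matches
  B. J/(m·K): ✗ does not match
  C. W/K: ✗ does not match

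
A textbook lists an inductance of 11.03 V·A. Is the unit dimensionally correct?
No

inductance has SI base units: kg * m^2 / (A^2 * s^2)
V·A does NOT reduce to kg * m^2 / (A^2 * s^2); a valid unit for inductance would be e.g. H.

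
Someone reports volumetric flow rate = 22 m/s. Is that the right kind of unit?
No

volumetric flow rate has SI base units: m^3 / s
m/s does NOT reduce to m^3 / s; a valid unit for volumetric flow rate would be e.g. m³/s.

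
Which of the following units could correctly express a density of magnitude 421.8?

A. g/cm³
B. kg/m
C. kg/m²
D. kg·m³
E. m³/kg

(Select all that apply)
A

density has SI base units: kg / m^3

Checking each option against kg / m^3:
  A. g/cm³: ✓ matches
  B. kg/m: ✗ does not match
  C. kg/m²: ✗ does not match
  D. kg·m³: ✗ does not match
  E. m³/kg: ✗ does not match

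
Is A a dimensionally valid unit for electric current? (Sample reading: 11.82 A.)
Yes

electric current has SI base units: A
A reduces to the same SI base units, so it is a valid unit for electric current.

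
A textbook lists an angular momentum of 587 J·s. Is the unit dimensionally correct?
Yes

angular momentum has SI base units: kg * m^2 / s
J·s reduces to the same SI base units, so it is a valid unit for angular momentum.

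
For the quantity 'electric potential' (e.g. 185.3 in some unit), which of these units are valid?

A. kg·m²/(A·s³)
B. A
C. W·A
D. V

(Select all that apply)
A, D

electric potential has SI base units: kg * m^2 / (A * s^3)

Checking each option against kg * m^2 / (A * s^3):
  A. kg·m²/(A·s³): ✓ matches
  B. A: ✗ does not match
  C. W·A: ✗ does not match
  D. V: ✓ matches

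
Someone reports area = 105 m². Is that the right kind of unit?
Yes

area has SI base units: m^2
m² reduces to the same SI base units, so it is a valid unit for area.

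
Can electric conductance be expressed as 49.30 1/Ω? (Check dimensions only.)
Yes

electric conductance has SI base units: A^2 * s^3 / (kg * m^2)
1/Ω reduces to the same SI base units, so it is a valid unit for electric conductance.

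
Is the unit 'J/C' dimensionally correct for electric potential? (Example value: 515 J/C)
Yes

electric potential has SI base units: kg * m^2 / (A * s^3)
J/C reduces to the same SI base units, so it is a valid unit for electric potential.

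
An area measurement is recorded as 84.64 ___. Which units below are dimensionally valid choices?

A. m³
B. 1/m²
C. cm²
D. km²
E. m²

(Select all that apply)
C, D, E

area has SI base units: m^2

Checking each option against m^2:
  A. m³: ✗ does not match
  B. 1/m²: ✗ does not match
  C. cm²: ✓ matches
  D. km²: ✓ matches
  E. m²: ✓ matches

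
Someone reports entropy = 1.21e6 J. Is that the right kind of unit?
No

entropy has SI base units: kg * m^2 / (s^2 * K)
J does NOT reduce to kg * m^2 / (s^2 * K); a valid unit for entropy would be e.g. J/K.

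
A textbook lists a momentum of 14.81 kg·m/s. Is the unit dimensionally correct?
Yes

momentum has SI base units: kg * m / s
kg·m/s reduces to the same SI base units, so it is a valid unit for momentum.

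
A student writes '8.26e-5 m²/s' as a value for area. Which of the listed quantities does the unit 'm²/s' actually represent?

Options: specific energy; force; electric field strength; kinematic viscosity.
kinematic viscosity

area should have units dimensionally equivalent to m^2 (e.g. m²).
The given unit 'm²/s' reduces to m^2 / s. Of the listed options, that is the dimensionality of kinematic viscosity.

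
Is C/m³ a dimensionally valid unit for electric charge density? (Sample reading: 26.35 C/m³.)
Yes

electric charge density has SI base units: A * s / m^3
C/m³ reduces to the same SI base units, so it is a valid unit for electric charge density.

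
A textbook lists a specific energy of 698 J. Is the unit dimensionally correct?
No

specific energy has SI base units: m^2 / s^2
J does NOT reduce to m^2 / s^2; a valid unit for specific energy would be e.g. J/kg.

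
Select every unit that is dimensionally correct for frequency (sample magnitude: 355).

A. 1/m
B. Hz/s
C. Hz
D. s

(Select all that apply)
C

frequency has SI base units: 1 / s

Checking each option against 1 / s:
  A. 1/m: ✗ does not match
  B. Hz/s: ✗ does not match
  C. Hz: ✓ matches
  D. s: ✗ does not match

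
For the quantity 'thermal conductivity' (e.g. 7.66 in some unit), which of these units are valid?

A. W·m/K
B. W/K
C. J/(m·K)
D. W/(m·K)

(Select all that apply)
D

thermal conductivity has SI base units: kg * m / (s^3 * K)

Checking each option against kg * m / (s^3 * K):
  A. W·m/K: ✗ does not match
  B. W/K: ✗ does not match
  C. J/(m·K): ✗ does not match
  D. W/(m·K): ✓ matches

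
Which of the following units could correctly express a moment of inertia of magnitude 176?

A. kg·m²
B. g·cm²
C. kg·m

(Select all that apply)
A, B

moment of inertia has SI base units: kg * m^2

Checking each option against kg * m^2:
  A. kg·m²: ✓ matches
  B. g·cm²: ✓ matches
  C. kg·m: ✗ does not match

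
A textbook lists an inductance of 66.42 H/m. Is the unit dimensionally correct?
No

inductance has SI base units: kg * m^2 / (A^2 * s^2)
H/m does NOT reduce to kg * m^2 / (A^2 * s^2); a valid unit for inductance would be e.g. H.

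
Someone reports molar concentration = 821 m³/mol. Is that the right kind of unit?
No

molar concentration has SI base units: mol / m^3
m³/mol does NOT reduce to mol / m^3; a valid unit for molar concentration would be e.g. mol/m³.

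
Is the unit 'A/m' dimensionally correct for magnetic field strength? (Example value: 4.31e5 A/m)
Yes

magnetic field strength has SI base units: A / m
A/m reduces to the same SI base units, so it is a valid unit for magnetic field strength.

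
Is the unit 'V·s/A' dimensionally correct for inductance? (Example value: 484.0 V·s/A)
Yes

inductance has SI base units: kg * m^2 / (A^2 * s^2)
V·s/A reduces to the same SI base units, so it is a valid unit for inductance.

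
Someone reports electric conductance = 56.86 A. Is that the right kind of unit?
No

electric conductance has SI base units: A^2 * s^3 / (kg * m^2)
A does NOT reduce to A^2 * s^3 / (kg * m^2); a valid unit for electric conductance would be e.g. S.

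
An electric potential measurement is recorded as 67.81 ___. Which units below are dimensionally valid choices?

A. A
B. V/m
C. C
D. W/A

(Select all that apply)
D

electric potential has SI base units: kg * m^2 / (A * s^3)

Checking each option against kg * m^2 / (A * s^3):
  A. A: ✗ does not match
  B. V/m: ✗ does not match
  C. C: ✗ does not match
  D. W/A: ✓ matches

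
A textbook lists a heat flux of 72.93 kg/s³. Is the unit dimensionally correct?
Yes

heat flux has SI base units: kg / s^3
kg/s³ reduces to the same SI base units, so it is a valid unit for heat flux.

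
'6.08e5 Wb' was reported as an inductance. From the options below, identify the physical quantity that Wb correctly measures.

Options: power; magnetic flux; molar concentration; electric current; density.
magnetic flux

inductance should have units dimensionally equivalent to kg * m^2 / (A^2 * s^2) (e.g. H).
The given unit 'Wb' reduces to kg * m^2 / (A * s^2). Of the listed options, that is the dimensionality of magnetic flux.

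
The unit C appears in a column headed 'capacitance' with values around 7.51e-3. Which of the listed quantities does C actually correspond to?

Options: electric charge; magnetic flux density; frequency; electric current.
electric charge

capacitance should have units dimensionally equivalent to A^2 * s^4 / (kg * m^2) (e.g. F).
The given unit 'C' reduces to A * s. Of the listed options, that is the dimensionality of electric charge.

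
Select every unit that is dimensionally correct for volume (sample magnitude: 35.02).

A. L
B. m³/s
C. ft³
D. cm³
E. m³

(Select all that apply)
A, C, D, E

volume has SI base units: m^3

Checking each option against m^3:
  A. L: ✓ matches
  B. m³/s: ✗ does not match
  C. ft³: ✓ matches
  D. cm³: ✓ matches
  E. m³: ✓ matches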